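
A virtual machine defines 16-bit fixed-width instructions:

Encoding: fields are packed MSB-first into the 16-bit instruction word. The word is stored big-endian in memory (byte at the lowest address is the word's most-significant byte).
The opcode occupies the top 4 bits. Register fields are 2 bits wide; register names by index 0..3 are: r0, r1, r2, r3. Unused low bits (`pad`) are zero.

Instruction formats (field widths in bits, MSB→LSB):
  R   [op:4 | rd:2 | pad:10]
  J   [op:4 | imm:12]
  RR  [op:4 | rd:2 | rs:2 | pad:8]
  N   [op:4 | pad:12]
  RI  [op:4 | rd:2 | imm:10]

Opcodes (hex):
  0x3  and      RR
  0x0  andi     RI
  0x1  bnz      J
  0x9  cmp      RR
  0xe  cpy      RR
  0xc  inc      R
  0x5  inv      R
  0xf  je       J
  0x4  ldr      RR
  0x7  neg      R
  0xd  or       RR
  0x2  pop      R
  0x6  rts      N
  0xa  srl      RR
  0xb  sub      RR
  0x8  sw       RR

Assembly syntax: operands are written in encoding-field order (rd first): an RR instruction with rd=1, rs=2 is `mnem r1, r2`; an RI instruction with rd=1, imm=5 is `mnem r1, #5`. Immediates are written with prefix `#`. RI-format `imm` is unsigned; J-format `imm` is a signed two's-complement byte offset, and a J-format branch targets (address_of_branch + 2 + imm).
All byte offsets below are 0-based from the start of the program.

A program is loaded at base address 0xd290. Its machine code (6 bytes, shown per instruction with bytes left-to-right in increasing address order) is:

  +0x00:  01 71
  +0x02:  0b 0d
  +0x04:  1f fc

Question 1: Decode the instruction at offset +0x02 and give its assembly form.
andi r2, #781

off 0x02: read 0b 0d as big → 0x0b0d
  op=0x0b0d>>12=0x0 ⇒ andi (RI)
  rd: (w>>10)&0x3=0x2 → r2
  imm: (w>>0)&0x3ff=0x30d → #781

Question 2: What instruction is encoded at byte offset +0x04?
off 0x04: read 1f fc as big → 0x1ffc
  opcode bits[15:12]=0x1: bnz/J
  imm@[11:0]=0xffc (s12→-4) ⇒ #-4

bnz #-4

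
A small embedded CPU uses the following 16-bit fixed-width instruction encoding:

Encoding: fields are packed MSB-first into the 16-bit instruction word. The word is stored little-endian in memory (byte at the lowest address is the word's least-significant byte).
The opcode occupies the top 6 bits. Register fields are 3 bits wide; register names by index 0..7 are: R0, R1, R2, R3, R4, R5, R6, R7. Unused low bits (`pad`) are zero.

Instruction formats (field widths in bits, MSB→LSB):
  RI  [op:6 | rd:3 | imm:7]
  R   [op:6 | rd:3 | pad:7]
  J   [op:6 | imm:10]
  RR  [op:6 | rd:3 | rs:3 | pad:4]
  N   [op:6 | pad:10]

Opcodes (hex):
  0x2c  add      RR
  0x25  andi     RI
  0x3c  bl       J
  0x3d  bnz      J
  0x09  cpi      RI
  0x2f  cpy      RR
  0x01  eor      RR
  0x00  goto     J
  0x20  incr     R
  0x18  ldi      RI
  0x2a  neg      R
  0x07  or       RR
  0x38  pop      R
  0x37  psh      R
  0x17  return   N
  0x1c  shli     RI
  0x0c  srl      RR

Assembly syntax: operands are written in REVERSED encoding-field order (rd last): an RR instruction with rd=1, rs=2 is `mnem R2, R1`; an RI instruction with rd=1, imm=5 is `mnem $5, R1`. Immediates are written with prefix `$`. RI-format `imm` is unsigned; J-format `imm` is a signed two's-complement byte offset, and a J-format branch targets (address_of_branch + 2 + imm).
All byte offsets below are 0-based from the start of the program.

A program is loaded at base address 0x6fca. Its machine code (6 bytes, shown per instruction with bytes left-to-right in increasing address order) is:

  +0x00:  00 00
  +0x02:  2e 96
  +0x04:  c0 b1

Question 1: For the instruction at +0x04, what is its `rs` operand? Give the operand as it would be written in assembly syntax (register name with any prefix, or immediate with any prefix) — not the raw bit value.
[04] c0 b1 → 0xb1c0
  top 6b → 0x2c → add [RR]
  [9:7] rd=3 = R3
  [6:4] rs=4 = R4

R4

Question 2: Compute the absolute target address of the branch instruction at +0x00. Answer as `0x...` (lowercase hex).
@+00  little-endian(00 00) = 0x0000
  op=0x0000>>10=0x0 ⇒ goto (J)
  imm@[9:0]=0x0 ⇒ $0
  target = base 0x6fca + off 0x00 + 2 + imm 0 = 0x6fcc

0x6fcc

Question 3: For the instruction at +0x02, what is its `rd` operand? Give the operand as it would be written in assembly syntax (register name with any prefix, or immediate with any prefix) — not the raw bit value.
R4

@+02  little-endian(2e 96) = 0x962e
  opcode bits[15:10]=0x25: andi/RI
  rd: (w>>7)&0x7=0x4 → R4
  imm: (w>>0)&0x7f=0x2e → $46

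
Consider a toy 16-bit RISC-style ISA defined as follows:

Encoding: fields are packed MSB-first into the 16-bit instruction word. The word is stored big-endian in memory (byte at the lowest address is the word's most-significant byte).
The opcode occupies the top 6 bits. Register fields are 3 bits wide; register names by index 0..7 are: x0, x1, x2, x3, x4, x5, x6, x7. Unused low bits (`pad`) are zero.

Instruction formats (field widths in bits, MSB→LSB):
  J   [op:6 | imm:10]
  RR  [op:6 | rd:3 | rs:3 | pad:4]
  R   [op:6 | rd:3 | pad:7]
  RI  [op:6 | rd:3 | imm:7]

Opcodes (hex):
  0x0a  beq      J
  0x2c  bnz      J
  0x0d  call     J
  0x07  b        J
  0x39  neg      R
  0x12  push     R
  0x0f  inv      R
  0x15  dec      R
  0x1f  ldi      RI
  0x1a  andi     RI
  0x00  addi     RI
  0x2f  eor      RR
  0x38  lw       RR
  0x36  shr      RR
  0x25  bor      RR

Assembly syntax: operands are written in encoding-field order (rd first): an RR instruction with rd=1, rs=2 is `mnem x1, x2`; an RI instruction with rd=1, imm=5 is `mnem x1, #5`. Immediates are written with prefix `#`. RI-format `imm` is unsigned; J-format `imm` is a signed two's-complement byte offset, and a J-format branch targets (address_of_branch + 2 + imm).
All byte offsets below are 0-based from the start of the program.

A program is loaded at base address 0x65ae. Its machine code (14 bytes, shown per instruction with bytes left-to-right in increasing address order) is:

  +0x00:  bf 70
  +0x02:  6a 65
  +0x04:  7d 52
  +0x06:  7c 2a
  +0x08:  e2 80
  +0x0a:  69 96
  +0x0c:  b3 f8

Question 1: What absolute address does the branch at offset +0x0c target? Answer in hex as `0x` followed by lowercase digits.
+0x0c: b3 f8 ⇒ word 0xb3f8 (big)
  top 6b → 0x2c → bnz [J]
  imm: (w>>0)&0x3ff=0x3f8 (s10→-8) → #-8
  target = base 0x65ae + off 0x0c + 2 + imm -8 = 0x65b4

0x65b4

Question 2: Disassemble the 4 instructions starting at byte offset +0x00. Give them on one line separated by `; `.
[00] bf 70 → 0xbf70
  opcode bits[15:10]=0x2f: eor/RR
  rd@[9:7]=0x6 ⇒ x6
  rs@[6:4]=0x7 ⇒ x7
[02] 6a 65 → 0x6a65
  opcode bits[15:10]=0x1a: andi/RI
  rd@[9:7]=0x4 ⇒ x4
  imm@[6:0]=0x65 ⇒ #101
[04] 7d 52 → 0x7d52
  opcode bits[15:10]=0x1f: ldi/RI
  rd@[9:7]=0x2 ⇒ x2
  imm@[6:0]=0x52 ⇒ #82
[06] 7c 2a → 0x7c2a
  opcode bits[15:10]=0x1f: ldi/RI
  rd@[9:7]=0x0 ⇒ x0
  imm@[6:0]=0x2a ⇒ #42

eor x6, x7; andi x4, #101; ldi x2, #82; ldi x0, #42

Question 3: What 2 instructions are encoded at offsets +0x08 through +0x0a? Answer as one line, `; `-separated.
lw x5, x0; andi x3, #22

off 0x08: read e2 80 as big → 0xe280
  opcode bits[15:10]=0x38: lw/RR
  rd: (w>>7)&0x7=0x5 → x5
  rs: (w>>4)&0x7=0x0 → x0
off 0x0a: read 69 96 as big → 0x6996
  opcode bits[15:10]=0x1a: andi/RI
  rd: (w>>7)&0x7=0x3 → x3
  imm: (w>>0)&0x7f=0x16 → #22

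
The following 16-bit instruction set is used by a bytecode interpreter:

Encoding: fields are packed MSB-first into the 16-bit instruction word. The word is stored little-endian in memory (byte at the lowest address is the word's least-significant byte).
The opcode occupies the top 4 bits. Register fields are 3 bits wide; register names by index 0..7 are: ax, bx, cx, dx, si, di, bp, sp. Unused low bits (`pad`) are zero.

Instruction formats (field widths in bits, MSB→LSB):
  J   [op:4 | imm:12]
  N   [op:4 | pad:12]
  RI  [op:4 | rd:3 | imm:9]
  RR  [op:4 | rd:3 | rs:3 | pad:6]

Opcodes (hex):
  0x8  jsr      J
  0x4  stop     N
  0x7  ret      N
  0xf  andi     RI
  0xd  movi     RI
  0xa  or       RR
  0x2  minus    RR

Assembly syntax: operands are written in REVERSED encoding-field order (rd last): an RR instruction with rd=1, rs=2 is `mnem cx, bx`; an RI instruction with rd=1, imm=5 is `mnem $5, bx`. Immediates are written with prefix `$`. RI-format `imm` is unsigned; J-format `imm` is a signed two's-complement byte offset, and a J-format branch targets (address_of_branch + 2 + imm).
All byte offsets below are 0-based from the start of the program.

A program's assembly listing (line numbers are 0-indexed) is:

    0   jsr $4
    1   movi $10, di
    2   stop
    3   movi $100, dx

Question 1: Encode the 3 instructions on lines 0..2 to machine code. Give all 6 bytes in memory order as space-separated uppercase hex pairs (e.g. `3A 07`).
line 0 (jsr): pack op=0x8:4|imm=4:12 = 0x8004; little→ 04 80
line 1 (movi): pack op=0xd:4|rd=5:3|imm=10:9 = 0xda0a; little→ 0a da
line 2 (stop): pack op=0x4:4|pad=0:12 = 0x4000; little→ 00 40

04 80 0A DA 00 40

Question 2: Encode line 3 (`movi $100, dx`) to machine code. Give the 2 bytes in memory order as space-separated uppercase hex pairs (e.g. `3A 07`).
64 D6

line 3 (movi): pack op=0xd:4|rd=3:3|imm=100:9 = 0xd664; little→ 64 d6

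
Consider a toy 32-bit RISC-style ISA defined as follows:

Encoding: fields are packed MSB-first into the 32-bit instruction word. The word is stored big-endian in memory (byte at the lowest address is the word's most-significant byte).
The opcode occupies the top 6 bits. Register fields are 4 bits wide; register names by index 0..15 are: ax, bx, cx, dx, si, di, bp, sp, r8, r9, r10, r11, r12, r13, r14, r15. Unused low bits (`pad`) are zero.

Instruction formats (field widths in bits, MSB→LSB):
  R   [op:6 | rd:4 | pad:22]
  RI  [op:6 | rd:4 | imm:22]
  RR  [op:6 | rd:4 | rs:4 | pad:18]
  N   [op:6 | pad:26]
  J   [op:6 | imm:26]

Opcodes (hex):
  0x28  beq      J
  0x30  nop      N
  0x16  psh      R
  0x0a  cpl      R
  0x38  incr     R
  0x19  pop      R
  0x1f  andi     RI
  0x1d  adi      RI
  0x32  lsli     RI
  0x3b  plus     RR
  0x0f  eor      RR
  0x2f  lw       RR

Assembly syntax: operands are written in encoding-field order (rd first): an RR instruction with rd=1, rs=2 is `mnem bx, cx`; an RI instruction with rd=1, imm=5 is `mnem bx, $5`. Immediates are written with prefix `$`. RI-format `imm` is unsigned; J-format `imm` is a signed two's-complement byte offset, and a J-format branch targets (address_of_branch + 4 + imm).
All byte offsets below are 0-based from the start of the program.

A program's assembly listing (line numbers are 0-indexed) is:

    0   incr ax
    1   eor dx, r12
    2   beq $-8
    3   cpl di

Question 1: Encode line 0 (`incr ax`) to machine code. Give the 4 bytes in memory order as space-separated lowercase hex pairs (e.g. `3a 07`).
0. incr fields op=0x38:6|rd=0:4|pad=0:22 → word e0000000h → e0 00 00 00

e0 00 00 00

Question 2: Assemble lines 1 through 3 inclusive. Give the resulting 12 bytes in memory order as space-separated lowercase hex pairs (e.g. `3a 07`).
1. eor fields op=0xf:6|rd=3:4|rs=12:4|pad=0:18 → word 3cf00000h → 3c f0 00 00
2. beq fields op=0x28:6|imm=-8:26 → word a3fffff8h → a3 ff ff f8
3. cpl fields op=0xa:6|rd=5:4|pad=0:22 → word 29400000h → 29 40 00 00

3c f0 00 00 a3 ff ff f8 29 40 00 00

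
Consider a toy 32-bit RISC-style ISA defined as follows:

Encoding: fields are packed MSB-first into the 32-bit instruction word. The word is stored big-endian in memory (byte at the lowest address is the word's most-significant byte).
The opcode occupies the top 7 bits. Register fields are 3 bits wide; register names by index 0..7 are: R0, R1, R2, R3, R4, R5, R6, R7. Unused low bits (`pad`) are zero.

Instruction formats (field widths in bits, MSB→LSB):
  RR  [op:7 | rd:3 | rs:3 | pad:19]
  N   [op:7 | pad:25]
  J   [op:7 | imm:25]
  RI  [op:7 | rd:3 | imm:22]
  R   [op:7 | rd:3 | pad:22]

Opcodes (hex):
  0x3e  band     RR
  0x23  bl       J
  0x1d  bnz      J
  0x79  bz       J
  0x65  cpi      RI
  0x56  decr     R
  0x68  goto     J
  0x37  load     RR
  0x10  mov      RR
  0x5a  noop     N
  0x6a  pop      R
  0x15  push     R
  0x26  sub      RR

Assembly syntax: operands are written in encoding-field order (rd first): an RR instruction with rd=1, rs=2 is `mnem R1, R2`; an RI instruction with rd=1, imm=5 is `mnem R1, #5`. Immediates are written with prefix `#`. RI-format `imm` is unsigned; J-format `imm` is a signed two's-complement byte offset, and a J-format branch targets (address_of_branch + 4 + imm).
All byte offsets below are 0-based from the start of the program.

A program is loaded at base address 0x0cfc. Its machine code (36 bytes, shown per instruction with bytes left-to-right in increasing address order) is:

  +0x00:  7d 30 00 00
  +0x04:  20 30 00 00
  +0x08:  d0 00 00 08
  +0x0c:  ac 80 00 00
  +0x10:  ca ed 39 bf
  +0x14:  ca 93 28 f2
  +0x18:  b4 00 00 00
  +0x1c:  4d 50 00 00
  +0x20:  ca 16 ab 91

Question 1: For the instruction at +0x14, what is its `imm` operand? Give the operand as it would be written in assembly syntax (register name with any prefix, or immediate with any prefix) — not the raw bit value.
@+14  big-endian(ca 93 28 f2) = 0xca9328f2
  opcode bits[31:25]=0x65: cpi/RI
  [24:22] rd=2 = R2
  [21:0] imm=1255666 = #1255666

#1255666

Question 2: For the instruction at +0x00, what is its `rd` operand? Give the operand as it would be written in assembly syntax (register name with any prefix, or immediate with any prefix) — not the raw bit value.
R4

+0x00: 7d 30 00 00 ⇒ word 0x7d300000 (big)
  top 7b → 0x3e → band [RR]
  rd@[24:22]=0x4 ⇒ R4
  rs@[21:19]=0x6 ⇒ R6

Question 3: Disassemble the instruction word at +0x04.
mov R0, R6

off 0x04: read 20 30 00 00 as big → 0x20300000
  top 7b → 0x10 → mov [RR]
  rd@[24:22]=0x0 ⇒ R0
  rs@[21:19]=0x6 ⇒ R6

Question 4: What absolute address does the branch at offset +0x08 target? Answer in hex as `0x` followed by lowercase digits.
off 0x08: read d0 00 00 08 as big → 0xd0000008
  op=0xd0000008>>25=0x68 ⇒ goto (J)
  [24:0] imm=8 = #8
  target = base 0x0cfc + off 0x08 + 4 + imm 8 = 0x0d10

0x0d10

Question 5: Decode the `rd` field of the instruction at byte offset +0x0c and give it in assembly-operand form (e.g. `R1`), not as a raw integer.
R2

+0x0c: ac 80 00 00 ⇒ word 0xac800000 (big)
  opcode bits[31:25]=0x56: decr/R
  rd@[24:22]=0x2 ⇒ R2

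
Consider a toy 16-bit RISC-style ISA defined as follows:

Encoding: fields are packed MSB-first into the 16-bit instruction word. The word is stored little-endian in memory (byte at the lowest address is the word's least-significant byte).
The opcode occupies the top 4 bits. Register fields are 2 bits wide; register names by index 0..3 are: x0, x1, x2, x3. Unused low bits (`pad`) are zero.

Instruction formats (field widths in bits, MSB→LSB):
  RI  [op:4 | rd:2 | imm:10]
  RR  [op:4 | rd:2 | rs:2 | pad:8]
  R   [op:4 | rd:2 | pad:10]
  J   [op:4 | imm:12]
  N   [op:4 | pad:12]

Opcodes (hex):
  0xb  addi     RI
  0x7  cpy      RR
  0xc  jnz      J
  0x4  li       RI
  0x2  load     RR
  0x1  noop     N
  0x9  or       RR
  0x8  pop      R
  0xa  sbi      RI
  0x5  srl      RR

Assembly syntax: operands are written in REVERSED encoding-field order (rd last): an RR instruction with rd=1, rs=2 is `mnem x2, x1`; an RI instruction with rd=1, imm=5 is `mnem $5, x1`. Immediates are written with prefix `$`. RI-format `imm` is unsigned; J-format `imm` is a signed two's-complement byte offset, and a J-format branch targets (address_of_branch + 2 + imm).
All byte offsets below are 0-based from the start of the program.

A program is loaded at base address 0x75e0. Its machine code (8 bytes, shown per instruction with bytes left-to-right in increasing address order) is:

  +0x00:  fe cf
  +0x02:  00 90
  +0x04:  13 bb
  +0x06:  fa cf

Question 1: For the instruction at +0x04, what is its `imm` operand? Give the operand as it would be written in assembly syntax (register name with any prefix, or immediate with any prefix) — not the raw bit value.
+0x04: 13 bb ⇒ word 0xbb13 (little)
  top 4b → 0xb → addi [RI]
  rd: (w>>10)&0x3=0x2 → x2
  imm: (w>>0)&0x3ff=0x313 → $787

$787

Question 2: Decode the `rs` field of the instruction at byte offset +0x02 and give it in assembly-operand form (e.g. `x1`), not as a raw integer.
x0

@+02  little-endian(00 90) = 0x9000
  top 4b → 0x9 → or [RR]
  rd@[11:10]=0x0 ⇒ x0
  rs@[9:8]=0x0 ⇒ x0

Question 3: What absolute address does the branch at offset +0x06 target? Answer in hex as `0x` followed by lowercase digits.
@+06  little-endian(fa cf) = 0xcffa
  op=0xcffa>>12=0xc ⇒ jnz (J)
  imm@[11:0]=0xffa (s12→-6) ⇒ $-6
  target = base 0x75e0 + off 0x06 + 2 + imm -6 = 0x75e2

0x75e2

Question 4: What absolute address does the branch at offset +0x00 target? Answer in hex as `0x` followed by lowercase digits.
+0x00: fe cf ⇒ word 0xcffe (little)
  top 4b → 0xc → jnz [J]
  [11:0] imm=4094 (s12→-2) = $-2
  target = base 0x75e0 + off 0x00 + 2 + imm -2 = 0x75e0

0x75e0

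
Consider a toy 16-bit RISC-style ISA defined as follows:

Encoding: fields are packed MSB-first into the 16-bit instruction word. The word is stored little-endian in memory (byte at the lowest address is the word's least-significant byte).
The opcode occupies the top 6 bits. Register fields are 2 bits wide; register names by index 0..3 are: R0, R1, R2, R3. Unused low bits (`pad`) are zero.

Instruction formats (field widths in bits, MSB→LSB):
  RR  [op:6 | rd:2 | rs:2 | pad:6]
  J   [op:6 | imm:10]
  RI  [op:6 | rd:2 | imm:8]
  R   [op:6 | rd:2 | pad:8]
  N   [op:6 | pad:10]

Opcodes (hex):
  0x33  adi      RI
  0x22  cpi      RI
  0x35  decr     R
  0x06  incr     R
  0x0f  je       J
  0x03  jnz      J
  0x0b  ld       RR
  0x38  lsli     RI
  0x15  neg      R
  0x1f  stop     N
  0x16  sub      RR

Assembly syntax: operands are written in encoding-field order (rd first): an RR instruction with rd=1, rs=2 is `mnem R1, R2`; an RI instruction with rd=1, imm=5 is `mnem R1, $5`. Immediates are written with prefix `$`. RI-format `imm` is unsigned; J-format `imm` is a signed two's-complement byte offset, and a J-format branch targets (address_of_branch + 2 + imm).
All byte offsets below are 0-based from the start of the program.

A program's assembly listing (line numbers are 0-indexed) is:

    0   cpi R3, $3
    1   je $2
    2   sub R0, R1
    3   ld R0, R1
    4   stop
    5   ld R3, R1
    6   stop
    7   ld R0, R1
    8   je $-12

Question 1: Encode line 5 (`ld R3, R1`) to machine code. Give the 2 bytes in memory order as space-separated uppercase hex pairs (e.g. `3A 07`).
40 2F

5. ld fields op=0xb:6|rd=3:2|rs=1:2|pad=0:6 → word 2f40h → 40 2f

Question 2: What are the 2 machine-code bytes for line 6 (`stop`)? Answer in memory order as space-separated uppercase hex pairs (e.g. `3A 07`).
00 7C

line 6 (stop): pack op=0x1f:6|pad=0:10 = 0x7c00; little→ 00 7c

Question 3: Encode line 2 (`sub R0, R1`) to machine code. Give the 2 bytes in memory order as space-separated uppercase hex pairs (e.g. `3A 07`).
line 2 (sub): pack op=0x16:6|rd=0:2|rs=1:2|pad=0:6 = 0x5840; little→ 40 58

40 58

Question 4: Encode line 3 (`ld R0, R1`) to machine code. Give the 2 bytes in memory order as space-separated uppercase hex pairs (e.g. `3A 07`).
3. ld fields op=0xb:6|rd=0:2|rs=1:2|pad=0:6 → word 2c40h → 40 2c

40 2C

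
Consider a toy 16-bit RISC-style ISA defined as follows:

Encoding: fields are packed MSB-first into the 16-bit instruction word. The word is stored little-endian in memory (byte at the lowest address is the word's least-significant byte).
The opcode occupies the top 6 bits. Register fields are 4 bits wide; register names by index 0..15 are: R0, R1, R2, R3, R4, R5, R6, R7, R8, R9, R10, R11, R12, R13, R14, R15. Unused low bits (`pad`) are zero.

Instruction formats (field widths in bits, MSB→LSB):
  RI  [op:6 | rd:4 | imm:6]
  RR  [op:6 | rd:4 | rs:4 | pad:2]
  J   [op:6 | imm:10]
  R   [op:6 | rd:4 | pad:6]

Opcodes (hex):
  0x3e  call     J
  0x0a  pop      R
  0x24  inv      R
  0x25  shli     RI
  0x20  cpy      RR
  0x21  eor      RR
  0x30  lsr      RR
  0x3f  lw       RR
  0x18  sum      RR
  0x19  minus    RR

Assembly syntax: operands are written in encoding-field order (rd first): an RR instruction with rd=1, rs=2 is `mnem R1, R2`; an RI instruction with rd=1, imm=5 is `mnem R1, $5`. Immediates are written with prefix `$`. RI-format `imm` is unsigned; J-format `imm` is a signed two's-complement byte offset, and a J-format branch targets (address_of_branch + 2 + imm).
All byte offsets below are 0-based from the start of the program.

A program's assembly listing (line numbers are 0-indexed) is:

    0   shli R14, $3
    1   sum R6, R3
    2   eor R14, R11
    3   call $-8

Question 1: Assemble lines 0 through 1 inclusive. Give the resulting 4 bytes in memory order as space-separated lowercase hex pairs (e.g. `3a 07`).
83 97 8c 61

L0: shli op=0x25:6|rd=14:4|imm=3:6 ⇒ 0x9783 ⇒ little 83 97
L1: sum op=0x18:6|rd=6:4|rs=3:4|pad=0:2 ⇒ 0x618c ⇒ little 8c 61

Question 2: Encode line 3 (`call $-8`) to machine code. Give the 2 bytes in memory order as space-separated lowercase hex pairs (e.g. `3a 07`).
f8 fb

L3: call op=0x3e:6|imm=-8:10 ⇒ 0xfbf8 ⇒ little f8 fb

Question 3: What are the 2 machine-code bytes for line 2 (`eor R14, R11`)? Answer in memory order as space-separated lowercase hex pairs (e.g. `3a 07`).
ac 87

L2: eor op=0x21:6|rd=14:4|rs=11:4|pad=0:2 ⇒ 0x87ac ⇒ little ac 87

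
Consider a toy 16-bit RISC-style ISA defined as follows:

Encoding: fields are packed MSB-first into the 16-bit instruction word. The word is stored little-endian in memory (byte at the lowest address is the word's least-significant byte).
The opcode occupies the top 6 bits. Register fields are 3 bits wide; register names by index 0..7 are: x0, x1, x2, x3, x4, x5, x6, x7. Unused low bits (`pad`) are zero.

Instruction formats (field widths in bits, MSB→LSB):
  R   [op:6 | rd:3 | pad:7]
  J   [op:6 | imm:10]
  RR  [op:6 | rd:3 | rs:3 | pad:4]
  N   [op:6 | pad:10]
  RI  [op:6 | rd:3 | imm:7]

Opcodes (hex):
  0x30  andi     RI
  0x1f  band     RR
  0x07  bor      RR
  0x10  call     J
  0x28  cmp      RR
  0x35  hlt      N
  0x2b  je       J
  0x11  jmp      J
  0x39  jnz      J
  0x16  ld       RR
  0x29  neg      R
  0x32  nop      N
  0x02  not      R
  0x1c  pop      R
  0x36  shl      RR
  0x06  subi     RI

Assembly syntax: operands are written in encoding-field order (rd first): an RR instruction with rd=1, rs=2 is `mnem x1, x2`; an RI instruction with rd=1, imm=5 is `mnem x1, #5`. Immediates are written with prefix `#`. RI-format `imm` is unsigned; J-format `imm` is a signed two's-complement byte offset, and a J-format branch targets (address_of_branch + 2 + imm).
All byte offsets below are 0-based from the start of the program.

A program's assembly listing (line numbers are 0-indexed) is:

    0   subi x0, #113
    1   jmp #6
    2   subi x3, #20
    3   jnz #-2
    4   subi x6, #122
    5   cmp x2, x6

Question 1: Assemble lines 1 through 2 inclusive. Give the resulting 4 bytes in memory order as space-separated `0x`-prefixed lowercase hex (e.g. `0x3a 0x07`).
line 1 (jmp): pack op=0x11:6|imm=6:10 = 0x4406; little→ 06 44
line 2 (subi): pack op=0x6:6|rd=3:3|imm=20:7 = 0x1994; little→ 94 19

0x06 0x44 0x94 0x19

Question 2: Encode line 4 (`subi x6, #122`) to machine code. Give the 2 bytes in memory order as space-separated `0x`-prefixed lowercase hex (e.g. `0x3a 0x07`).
0x7a 0x1b

L4: subi op=0x6:6|rd=6:3|imm=122:7 ⇒ 0x1b7a ⇒ little 7a 1b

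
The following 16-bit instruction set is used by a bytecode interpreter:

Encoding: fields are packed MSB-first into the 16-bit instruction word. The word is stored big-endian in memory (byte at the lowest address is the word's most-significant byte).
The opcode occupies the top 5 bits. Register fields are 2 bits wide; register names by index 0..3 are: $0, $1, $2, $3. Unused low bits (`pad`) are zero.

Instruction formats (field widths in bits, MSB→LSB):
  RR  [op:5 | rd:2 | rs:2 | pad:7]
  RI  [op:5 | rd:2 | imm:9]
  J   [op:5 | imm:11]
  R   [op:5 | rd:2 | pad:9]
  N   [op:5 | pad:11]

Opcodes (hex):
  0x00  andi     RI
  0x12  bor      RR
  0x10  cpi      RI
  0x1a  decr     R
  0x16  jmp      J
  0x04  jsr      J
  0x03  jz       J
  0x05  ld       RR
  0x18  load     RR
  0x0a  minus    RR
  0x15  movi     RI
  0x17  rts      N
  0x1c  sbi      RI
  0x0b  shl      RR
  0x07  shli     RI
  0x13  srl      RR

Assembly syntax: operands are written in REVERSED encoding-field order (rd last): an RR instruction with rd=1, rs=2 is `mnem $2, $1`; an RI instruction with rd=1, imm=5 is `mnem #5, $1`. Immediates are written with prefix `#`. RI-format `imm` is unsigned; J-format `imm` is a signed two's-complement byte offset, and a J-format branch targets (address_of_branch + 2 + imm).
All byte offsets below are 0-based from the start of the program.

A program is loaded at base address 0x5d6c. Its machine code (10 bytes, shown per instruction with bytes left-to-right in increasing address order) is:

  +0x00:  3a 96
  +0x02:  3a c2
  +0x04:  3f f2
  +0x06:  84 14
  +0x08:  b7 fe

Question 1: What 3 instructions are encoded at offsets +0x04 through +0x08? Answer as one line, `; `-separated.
shli #498, $3; cpi #20, $2; jmp #-2

off 0x04: read 3f f2 as big → 0x3ff2
  opcode bits[15:11]=0x7: shli/RI
  rd: (w>>9)&0x3=0x3 → $3
  imm: (w>>0)&0x1ff=0x1f2 → #498
off 0x06: read 84 14 as big → 0x8414
  opcode bits[15:11]=0x10: cpi/RI
  rd: (w>>9)&0x3=0x2 → $2
  imm: (w>>0)&0x1ff=0x14 → #20
off 0x08: read b7 fe as big → 0xb7fe
  opcode bits[15:11]=0x16: jmp/J
  imm: (w>>0)&0x7ff=0x7fe (s11→-2) → #-2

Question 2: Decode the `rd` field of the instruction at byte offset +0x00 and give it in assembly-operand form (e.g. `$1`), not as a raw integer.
$1

[00] 3a 96 → 0x3a96
  opcode bits[15:11]=0x7: shli/RI
  [10:9] rd=1 = $1
  [8:0] imm=150 = #150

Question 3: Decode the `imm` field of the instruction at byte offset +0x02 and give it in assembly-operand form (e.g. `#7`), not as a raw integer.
#194

+0x02: 3a c2 ⇒ word 0x3ac2 (big)
  top 5b → 0x7 → shli [RI]
  [10:9] rd=1 = $1
  [8:0] imm=194 = #194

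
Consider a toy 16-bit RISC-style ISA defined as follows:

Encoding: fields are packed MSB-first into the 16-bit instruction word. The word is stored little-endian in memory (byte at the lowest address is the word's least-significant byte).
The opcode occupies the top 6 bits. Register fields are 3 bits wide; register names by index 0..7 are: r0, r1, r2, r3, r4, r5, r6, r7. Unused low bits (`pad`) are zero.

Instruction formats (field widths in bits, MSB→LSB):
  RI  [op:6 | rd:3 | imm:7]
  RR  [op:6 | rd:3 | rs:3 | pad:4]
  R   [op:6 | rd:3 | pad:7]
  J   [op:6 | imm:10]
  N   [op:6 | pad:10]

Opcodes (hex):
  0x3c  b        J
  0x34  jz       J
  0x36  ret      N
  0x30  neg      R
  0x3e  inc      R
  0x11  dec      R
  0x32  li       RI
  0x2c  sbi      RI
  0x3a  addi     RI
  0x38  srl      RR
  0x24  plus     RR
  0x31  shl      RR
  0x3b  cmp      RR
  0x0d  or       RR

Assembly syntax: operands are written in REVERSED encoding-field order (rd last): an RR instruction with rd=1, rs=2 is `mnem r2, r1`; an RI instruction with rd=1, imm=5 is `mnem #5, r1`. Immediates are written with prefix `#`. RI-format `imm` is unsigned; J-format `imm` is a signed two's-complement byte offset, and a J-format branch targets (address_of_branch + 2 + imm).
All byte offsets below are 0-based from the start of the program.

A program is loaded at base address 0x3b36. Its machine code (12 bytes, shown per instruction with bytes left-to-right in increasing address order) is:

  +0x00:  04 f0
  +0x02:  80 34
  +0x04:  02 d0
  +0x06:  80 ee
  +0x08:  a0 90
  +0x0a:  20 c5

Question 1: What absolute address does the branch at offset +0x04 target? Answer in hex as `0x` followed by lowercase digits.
0x3b3e

+0x04: 02 d0 ⇒ word 0xd002 (little)
  top 6b → 0x34 → jz [J]
  imm@[9:0]=0x2 ⇒ #2
  target = base 0x3b36 + off 0x04 + 2 + imm 2 = 0x3b3e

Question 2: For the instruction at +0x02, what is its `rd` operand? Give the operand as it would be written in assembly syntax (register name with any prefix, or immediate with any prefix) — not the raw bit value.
r1

@+02  little-endian(80 34) = 0x3480
  top 6b → 0xd → or [RR]
  [9:7] rd=1 = r1
  [6:4] rs=0 = r0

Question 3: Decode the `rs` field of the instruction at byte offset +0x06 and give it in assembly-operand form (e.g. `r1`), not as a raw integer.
[06] 80 ee → 0xee80
  opcode bits[15:10]=0x3b: cmp/RR
  rd: (w>>7)&0x7=0x5 → r5
  rs: (w>>4)&0x7=0x0 → r0

r0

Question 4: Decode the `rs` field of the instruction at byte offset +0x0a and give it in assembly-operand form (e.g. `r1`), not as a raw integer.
+0x0a: 20 c5 ⇒ word 0xc520 (little)
  op=0xc520>>10=0x31 ⇒ shl (RR)
  rd@[9:7]=0x2 ⇒ r2
  rs@[6:4]=0x2 ⇒ r2

r2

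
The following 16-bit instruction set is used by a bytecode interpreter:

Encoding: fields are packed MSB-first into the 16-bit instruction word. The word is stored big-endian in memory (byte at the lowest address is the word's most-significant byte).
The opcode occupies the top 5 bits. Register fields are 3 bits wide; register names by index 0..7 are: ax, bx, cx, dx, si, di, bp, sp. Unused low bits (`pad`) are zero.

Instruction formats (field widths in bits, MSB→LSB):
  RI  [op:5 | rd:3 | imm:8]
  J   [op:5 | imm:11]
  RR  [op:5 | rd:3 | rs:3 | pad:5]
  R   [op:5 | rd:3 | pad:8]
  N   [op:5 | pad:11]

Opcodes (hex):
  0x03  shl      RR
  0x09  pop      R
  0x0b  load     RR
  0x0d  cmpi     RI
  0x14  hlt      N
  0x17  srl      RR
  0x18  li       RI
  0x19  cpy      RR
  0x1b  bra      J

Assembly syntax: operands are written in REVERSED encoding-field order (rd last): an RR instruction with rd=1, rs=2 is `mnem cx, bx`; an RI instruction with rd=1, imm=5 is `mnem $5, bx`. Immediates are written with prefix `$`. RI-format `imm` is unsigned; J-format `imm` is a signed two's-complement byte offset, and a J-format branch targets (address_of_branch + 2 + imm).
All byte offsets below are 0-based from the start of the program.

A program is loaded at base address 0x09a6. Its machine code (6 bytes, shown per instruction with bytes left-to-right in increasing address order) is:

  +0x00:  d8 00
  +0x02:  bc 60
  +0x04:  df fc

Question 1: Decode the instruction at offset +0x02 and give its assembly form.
srl dx, si

[02] bc 60 → 0xbc60
  opcode bits[15:11]=0x17: srl/RR
  rd: (w>>8)&0x7=0x4 → si
  rs: (w>>5)&0x7=0x3 → dx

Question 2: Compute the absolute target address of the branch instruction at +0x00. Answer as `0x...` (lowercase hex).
0x09a8

+0x00: d8 00 ⇒ word 0xd800 (big)
  opcode bits[15:11]=0x1b: bra/J
  [10:0] imm=0 = $0
  target = base 0x09a6 + off 0x00 + 2 + imm 0 = 0x09a8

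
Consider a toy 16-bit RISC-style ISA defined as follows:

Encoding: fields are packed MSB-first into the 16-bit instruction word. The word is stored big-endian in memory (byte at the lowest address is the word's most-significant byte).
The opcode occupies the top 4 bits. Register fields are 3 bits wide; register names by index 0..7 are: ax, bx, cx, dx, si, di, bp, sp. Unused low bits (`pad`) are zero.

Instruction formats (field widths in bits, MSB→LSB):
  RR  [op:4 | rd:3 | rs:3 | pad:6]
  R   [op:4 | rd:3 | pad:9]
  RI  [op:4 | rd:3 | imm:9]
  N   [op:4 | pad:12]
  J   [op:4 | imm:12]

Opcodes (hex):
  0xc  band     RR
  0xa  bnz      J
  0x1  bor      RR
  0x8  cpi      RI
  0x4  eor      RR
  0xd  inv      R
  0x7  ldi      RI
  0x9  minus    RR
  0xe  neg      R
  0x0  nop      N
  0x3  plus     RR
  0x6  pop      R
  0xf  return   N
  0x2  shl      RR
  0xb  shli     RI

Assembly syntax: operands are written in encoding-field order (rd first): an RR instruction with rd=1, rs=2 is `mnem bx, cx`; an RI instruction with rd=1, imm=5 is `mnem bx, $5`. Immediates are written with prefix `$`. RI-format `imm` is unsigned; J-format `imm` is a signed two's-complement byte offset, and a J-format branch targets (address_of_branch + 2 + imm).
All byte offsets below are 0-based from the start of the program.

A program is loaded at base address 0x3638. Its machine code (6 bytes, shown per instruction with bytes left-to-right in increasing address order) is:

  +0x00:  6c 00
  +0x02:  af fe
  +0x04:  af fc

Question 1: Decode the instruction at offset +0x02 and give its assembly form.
[02] af fe → 0xaffe
  top 4b → 0xa → bnz [J]
  imm: (w>>0)&0xfff=0xffe (s12→-2) → $-2

bnz $-2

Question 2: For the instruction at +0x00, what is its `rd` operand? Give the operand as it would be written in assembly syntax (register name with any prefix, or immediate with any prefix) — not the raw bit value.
@+00  big-endian(6c 00) = 0x6c00
  top 4b → 0x6 → pop [R]
  rd: (w>>9)&0x7=0x6 → bp

bp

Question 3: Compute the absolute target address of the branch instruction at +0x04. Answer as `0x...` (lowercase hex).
[04] af fc → 0xaffc
  opcode bits[15:12]=0xa: bnz/J
  [11:0] imm=4092 (s12→-4) = $-4
  target = base 0x3638 + off 0x04 + 2 + imm -4 = 0x363a

0x363a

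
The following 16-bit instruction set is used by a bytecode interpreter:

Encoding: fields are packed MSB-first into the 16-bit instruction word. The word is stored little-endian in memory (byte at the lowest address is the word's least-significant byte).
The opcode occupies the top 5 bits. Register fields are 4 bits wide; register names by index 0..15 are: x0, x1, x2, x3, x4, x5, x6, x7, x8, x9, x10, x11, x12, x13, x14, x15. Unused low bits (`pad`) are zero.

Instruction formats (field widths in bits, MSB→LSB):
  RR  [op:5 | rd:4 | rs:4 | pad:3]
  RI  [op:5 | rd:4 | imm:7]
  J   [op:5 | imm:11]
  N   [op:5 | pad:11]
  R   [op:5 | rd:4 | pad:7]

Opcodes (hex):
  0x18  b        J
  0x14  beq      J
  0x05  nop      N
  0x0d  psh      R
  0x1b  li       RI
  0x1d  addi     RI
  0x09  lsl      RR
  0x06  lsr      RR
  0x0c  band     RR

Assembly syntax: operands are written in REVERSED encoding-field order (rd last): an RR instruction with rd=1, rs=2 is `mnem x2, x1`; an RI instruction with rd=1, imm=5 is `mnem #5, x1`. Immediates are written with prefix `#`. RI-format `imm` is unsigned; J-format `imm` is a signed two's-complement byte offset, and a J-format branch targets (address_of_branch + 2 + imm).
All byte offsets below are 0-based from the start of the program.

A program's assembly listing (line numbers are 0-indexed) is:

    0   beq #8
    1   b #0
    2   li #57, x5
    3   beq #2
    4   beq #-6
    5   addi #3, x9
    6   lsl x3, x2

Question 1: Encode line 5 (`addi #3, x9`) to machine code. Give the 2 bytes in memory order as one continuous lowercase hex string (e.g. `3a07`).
L5: addi op=0x1d:5|rd=9:4|imm=3:7 ⇒ 0xec83 ⇒ little 83 ec

83ec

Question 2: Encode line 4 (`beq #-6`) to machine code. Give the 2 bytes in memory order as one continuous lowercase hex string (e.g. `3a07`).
L4: beq op=0x14:5|imm=-6:11 ⇒ 0xa7fa ⇒ little fa a7

faa7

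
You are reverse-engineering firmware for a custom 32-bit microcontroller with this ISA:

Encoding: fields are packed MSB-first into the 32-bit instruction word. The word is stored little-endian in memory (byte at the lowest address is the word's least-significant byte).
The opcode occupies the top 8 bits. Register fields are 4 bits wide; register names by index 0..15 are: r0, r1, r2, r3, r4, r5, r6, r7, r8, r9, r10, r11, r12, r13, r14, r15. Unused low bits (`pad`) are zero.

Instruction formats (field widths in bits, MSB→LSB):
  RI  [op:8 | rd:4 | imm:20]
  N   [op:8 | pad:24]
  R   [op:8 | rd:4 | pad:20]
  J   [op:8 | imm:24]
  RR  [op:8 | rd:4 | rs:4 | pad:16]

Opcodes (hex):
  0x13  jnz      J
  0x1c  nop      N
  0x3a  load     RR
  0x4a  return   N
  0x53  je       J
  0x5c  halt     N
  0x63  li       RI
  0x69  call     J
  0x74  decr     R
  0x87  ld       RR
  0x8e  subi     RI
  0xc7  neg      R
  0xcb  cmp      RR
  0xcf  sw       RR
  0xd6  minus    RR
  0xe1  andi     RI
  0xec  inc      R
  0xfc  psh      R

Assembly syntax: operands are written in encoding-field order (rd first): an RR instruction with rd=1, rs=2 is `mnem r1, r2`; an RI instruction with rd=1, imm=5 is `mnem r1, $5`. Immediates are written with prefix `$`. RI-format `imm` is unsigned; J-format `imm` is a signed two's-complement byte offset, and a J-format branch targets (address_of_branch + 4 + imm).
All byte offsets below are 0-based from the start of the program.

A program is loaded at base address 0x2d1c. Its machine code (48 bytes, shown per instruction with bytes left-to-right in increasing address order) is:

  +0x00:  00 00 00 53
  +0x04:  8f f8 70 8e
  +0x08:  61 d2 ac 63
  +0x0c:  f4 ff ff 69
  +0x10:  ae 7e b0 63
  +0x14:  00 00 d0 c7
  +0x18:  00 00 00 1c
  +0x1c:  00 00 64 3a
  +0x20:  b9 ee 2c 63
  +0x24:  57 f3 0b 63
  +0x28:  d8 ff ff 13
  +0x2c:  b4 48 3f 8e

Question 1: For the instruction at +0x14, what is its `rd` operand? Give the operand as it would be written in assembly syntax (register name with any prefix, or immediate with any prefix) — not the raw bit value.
r13

off 0x14: read 00 00 d0 c7 as little → 0xc7d00000
  top 8b → 0xc7 → neg [R]
  rd: (w>>20)&0xf=0xd → r13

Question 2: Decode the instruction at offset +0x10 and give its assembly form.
@+10  little-endian(ae 7e b0 63) = 0x63b07eae
  top 8b → 0x63 → li [RI]
  [23:20] rd=11 = r11
  [19:0] imm=32430 = $32430

li r11, $32430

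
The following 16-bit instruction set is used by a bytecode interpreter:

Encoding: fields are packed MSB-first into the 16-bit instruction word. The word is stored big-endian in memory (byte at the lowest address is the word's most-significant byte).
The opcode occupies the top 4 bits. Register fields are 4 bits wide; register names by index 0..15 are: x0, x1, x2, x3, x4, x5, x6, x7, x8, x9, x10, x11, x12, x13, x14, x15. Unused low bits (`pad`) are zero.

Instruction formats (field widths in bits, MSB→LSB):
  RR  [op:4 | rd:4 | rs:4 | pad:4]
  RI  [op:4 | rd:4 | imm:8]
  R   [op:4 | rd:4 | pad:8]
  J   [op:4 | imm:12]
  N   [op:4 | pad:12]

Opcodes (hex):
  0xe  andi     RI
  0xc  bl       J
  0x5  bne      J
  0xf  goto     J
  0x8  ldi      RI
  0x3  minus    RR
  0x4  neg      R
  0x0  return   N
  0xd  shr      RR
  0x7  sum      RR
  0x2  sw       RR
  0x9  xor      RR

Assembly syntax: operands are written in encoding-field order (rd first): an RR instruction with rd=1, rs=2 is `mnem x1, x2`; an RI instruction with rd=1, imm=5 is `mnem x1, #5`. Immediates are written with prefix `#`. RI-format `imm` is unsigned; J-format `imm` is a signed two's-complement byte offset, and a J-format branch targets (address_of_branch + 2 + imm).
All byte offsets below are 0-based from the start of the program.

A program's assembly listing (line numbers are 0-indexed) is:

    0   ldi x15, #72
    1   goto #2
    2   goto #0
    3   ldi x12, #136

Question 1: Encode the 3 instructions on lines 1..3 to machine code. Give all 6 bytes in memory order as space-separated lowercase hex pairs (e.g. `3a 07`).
line 1 (goto): pack op=0xf:4|imm=2:12 = 0xf002; big→ f0 02
line 2 (goto): pack op=0xf:4|imm=0:12 = 0xf000; big→ f0 00
line 3 (ldi): pack op=0x8:4|rd=12:4|imm=136:8 = 0x8c88; big→ 8c 88

f0 02 f0 00 8c 88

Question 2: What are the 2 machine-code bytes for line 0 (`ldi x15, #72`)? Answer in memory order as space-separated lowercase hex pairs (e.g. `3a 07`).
line 0 (ldi): pack op=0x8:4|rd=15:4|imm=72:8 = 0x8f48; big→ 8f 48

8f 48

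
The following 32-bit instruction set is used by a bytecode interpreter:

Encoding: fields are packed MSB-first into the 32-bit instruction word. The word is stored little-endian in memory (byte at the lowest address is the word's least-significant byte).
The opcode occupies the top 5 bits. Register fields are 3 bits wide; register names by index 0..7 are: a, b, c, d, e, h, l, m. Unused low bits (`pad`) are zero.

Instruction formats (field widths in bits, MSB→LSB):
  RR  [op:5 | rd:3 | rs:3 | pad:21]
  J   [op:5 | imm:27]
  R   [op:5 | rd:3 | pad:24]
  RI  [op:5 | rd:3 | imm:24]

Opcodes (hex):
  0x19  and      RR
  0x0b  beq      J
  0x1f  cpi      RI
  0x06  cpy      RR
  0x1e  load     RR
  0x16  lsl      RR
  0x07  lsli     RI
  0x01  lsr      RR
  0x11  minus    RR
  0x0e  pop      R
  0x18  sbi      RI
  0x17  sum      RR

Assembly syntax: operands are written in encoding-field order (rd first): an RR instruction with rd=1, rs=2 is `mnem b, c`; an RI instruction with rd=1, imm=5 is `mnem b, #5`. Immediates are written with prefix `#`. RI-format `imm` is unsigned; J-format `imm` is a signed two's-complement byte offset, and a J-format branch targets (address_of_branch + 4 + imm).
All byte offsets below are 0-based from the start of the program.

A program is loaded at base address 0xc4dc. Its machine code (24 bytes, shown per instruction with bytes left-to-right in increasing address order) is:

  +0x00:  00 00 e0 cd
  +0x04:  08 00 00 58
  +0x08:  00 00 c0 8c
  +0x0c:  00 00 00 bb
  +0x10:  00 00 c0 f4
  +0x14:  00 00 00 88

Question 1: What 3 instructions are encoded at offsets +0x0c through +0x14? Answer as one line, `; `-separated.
off 0x0c: read 00 00 00 bb as little → 0xbb000000
  opcode bits[31:27]=0x17: sum/RR
  rd@[26:24]=0x3 ⇒ d
  rs@[23:21]=0x0 ⇒ a
off 0x10: read 00 00 c0 f4 as little → 0xf4c00000
  opcode bits[31:27]=0x1e: load/RR
  rd@[26:24]=0x4 ⇒ e
  rs@[23:21]=0x6 ⇒ l
off 0x14: read 00 00 00 88 as little → 0x88000000
  opcode bits[31:27]=0x11: minus/RR
  rd@[26:24]=0x0 ⇒ a
  rs@[23:21]=0x0 ⇒ a

sum d, a; load e, l; minus a, a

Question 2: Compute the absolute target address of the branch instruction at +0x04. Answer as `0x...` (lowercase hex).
0xc4ec

@+04  little-endian(08 00 00 58) = 0x58000008
  op=0x58000008>>27=0xb ⇒ beq (J)
  [26:0] imm=8 = #8
  target = base 0xc4dc + off 0x04 + 4 + imm 8 = 0xc4ec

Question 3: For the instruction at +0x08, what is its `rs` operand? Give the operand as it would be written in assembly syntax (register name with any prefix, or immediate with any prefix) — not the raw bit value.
+0x08: 00 00 c0 8c ⇒ word 0x8cc00000 (little)
  top 5b → 0x11 → minus [RR]
  rd@[26:24]=0x4 ⇒ e
  rs@[23:21]=0x6 ⇒ l

l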